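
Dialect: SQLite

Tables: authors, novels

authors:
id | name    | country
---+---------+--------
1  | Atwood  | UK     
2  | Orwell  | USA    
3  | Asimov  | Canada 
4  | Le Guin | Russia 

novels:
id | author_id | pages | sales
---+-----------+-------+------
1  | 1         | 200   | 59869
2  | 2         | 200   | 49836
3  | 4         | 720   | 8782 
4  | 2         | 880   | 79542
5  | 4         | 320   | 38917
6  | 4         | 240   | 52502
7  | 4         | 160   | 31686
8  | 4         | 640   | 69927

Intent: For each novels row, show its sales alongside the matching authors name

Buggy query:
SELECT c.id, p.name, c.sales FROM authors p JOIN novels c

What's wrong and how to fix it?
Bug: JOIN with no ON clause produces a cartesian product; every novels row pairs with every authors row

Fix: Add ON c.author_id = p.id to the JOIN

Corrected query:
SELECT c.id, p.name, c.sales FROM authors p JOIN novels c ON c.author_id = p.id

Result:
id | name    | sales
---+---------+------
1  | Atwood  | 59869
2  | Orwell  | 49836
3  | Le Guin | 8782 
4  | Orwell  | 79542
5  | Le Guin | 38917
6  | Le Guin | 52502
7  | Le Guin | 31686
8  | Le Guin | 69927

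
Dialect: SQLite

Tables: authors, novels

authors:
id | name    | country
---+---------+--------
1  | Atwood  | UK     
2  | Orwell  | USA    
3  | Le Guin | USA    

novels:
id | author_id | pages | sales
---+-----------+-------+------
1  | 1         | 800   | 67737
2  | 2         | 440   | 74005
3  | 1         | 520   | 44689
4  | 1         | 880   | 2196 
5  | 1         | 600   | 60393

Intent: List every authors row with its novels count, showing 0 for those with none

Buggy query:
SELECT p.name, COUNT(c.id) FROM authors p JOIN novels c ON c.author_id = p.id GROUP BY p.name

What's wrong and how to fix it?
Bug: INNER JOIN drops authors rows that have no matching novels rows

Fix: Use LEFT JOIN so parents without children still appear (COUNT(c.id) gives 0)

Corrected query:
SELECT p.name, COUNT(c.id) FROM authors p LEFT JOIN novels c ON c.author_id = p.id GROUP BY p.name

Result:
name    | COUNT(c.id)
--------+------------
Atwood  | 4          
Le Guin | 0          
Orwell  | 1          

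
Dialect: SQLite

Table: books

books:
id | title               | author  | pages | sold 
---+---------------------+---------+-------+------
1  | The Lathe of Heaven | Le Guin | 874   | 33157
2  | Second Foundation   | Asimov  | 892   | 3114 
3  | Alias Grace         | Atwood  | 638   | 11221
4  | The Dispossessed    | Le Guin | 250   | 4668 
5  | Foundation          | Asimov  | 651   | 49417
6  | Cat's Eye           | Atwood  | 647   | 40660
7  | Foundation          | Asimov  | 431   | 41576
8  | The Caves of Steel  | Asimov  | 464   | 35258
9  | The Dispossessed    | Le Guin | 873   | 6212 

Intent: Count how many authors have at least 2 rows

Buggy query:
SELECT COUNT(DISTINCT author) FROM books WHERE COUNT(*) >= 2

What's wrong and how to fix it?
Bug: WHERE filters individual rows, not groups, so a group-level COUNT is invalid there

Fix: Group first with HAVING COUNT(*) >= 2, then COUNT the resulting groups

Corrected query:
SELECT COUNT(*) FROM (SELECT author FROM books GROUP BY author HAVING COUNT(*) >= 2)

Result:
COUNT(*)
--------
3       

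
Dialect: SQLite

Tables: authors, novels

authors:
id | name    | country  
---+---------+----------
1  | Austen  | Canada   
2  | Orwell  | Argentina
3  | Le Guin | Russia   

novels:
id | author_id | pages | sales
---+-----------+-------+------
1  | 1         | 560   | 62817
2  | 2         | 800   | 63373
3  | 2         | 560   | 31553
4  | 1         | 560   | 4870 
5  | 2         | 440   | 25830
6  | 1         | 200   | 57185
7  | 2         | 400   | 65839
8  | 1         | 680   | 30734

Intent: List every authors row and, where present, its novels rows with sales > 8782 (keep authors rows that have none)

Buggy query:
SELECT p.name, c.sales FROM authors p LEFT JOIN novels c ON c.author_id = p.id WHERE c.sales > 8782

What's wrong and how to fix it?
Bug: A WHERE condition on the right-hand table after LEFT JOIN drops unmatched parents

Fix: Put 'c.sales > 8782' in the JOIN's ON clause instead of WHERE

Corrected query:
SELECT p.name, c.sales FROM authors p LEFT JOIN novels c ON c.author_id = p.id AND c.sales > 8782

Result:
name    | sales
--------+------
Austen  | 30734
Austen  | 57185
Austen  | 62817
Orwell  | 25830
Orwell  | 31553
Orwell  | 63373
Orwell  | 65839
Le Guin | NULL 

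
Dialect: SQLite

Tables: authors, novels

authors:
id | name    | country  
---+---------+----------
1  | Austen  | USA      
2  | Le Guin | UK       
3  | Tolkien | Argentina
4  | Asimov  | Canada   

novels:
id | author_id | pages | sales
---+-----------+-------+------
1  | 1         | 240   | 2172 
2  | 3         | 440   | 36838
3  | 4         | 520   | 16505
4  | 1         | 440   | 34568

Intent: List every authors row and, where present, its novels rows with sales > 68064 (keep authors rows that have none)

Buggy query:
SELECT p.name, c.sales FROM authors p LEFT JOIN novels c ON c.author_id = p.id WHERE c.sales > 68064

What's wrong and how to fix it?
Bug: Filtering c.sales in WHERE discards the NULL rows produced by LEFT JOIN, turning it into an inner join

Fix: Put 'c.sales > 68064' in the JOIN's ON clause instead of WHERE

Corrected query:
SELECT p.name, c.sales FROM authors p LEFT JOIN novels c ON c.author_id = p.id AND c.sales > 68064

Result:
name    | sales
--------+------
Austen  | NULL 
Le Guin | NULL 
Tolkien | NULL 
Asimov  | NULL 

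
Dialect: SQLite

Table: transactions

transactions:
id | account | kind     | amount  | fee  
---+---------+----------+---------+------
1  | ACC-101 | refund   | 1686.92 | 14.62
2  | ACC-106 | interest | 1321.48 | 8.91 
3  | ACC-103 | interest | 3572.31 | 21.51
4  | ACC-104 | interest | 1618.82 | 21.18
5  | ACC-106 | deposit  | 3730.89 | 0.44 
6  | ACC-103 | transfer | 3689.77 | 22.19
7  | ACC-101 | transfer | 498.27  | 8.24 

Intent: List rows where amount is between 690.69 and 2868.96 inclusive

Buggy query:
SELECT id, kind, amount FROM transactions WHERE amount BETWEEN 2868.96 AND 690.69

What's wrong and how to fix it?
Bug: The bounds are reversed; BETWEEN a AND b requires a <= b to match anything

Fix: Swap the bounds so the smaller value comes first

Corrected query:
SELECT id, kind, amount FROM transactions WHERE amount BETWEEN 690.69 AND 2868.96

Result:
id | kind     | amount 
---+----------+--------
1  | refund   | 1686.92
2  | interest | 1321.48
4  | interest | 1618.82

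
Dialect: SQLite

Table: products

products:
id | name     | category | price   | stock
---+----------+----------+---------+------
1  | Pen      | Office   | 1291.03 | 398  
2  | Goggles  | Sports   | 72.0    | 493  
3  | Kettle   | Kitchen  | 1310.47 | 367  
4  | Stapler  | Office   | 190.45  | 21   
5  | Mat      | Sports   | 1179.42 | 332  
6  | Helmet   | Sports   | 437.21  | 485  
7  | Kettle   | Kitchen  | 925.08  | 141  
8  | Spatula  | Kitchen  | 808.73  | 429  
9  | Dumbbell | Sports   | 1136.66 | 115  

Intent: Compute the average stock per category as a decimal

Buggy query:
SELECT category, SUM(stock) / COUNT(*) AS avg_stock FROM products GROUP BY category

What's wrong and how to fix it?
Bug: Both operands are integers, so '/' performs integer division and truncates

Fix: Cast one side to REAL so the division keeps the fractional part

Corrected query:
SELECT category, SUM(stock) * 1.0 / COUNT(*) AS avg_stock FROM products GROUP BY category

Result:
category | avg_stock 
---------+-----------
Kitchen  | 312.333333
Office   | 209.5     
Sports   | 356.25    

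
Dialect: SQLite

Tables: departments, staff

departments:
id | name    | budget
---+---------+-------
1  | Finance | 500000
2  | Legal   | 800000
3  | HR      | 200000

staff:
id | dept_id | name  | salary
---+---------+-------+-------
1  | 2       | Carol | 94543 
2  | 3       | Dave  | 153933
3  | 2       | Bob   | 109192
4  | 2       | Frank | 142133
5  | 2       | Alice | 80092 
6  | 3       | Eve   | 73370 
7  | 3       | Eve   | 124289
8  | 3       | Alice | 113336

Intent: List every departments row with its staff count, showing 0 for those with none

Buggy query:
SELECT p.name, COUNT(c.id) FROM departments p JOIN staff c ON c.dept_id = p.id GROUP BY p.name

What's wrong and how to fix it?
Bug: An inner join excludes parents with zero children

Fix: Switch to LEFT JOIN to retain unmatched parent rows

Corrected query:
SELECT p.name, COUNT(c.id) FROM departments p LEFT JOIN staff c ON c.dept_id = p.id GROUP BY p.name

Result:
name    | COUNT(c.id)
--------+------------
Finance | 0          
HR      | 4          
Legal   | 4          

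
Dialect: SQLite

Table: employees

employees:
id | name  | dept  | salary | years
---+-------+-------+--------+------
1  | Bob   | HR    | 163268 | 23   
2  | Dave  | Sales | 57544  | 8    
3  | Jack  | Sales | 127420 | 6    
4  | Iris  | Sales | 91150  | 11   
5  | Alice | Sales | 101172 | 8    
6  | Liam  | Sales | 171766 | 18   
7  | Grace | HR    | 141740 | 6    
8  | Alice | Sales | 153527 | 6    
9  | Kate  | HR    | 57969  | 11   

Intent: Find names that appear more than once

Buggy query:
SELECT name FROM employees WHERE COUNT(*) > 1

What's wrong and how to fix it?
Bug: WHERE can't reference COUNT(*); aggregates are computed after WHERE

Fix: Group first, then use HAVING for the count condition

Corrected query:
SELECT name FROM employees GROUP BY name HAVING COUNT(*) > 1

Result:
name 
-----
Alice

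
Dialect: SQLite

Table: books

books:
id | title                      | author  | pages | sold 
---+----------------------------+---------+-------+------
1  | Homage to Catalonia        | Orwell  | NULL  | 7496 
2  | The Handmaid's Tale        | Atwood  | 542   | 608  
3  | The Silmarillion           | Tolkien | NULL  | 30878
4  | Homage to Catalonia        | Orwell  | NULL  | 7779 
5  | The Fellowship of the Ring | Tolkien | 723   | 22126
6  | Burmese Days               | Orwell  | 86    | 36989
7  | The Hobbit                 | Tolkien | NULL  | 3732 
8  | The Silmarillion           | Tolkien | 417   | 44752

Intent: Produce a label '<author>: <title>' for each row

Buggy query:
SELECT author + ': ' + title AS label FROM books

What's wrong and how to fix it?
Bug: '+' is numeric addition; on text columns SQLite converts them to 0 instead of concatenating

Fix: Use the || operator for string concatenation

Corrected query:
SELECT author || ': ' || title AS label FROM books

Result:
label                              
-----------------------------------
Orwell: Homage to Catalonia        
Atwood: The Handmaid's Tale        
Tolkien: The Silmarillion          
Orwell: Homage to Catalonia        
Tolkien: The Fellowship of the Ring
Orwell: Burmese Days               
Tolkien: The Hobbit                
Tolkien: The Silmarillion          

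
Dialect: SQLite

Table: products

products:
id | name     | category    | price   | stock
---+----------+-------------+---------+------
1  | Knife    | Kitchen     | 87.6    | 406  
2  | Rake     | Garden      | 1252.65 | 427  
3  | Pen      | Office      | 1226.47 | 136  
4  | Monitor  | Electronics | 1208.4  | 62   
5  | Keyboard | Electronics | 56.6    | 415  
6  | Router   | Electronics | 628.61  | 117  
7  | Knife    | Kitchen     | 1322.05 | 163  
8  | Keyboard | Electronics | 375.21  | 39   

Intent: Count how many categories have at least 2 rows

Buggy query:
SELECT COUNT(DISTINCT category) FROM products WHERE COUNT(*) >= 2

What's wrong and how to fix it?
Bug: WHERE filters individual rows, not groups, so a group-level COUNT is invalid there

Fix: Use a subquery that GROUPs and filters with HAVING, then count its rows

Corrected query:
SELECT COUNT(*) FROM (SELECT category FROM products GROUP BY category HAVING COUNT(*) >= 2)

Result:
COUNT(*)
--------
2       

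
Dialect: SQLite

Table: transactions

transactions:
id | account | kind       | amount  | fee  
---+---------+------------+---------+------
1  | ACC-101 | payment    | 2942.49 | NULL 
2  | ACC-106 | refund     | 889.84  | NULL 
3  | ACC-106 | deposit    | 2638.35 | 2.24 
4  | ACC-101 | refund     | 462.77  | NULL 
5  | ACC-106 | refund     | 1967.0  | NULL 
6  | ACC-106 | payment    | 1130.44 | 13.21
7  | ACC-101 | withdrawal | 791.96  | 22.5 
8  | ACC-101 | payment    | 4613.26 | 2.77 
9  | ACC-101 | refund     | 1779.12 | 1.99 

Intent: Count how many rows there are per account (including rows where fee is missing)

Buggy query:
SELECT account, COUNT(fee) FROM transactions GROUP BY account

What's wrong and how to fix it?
Bug: COUNT(column) counts non-NULL values only; rows with NULL fee aren't counted

Fix: Replace COUNT(fee) with COUNT(*)

Corrected query:
SELECT account, COUNT(*) FROM transactions GROUP BY account

Result:
account | COUNT(*)
--------+---------
ACC-101 | 5       
ACC-106 | 4       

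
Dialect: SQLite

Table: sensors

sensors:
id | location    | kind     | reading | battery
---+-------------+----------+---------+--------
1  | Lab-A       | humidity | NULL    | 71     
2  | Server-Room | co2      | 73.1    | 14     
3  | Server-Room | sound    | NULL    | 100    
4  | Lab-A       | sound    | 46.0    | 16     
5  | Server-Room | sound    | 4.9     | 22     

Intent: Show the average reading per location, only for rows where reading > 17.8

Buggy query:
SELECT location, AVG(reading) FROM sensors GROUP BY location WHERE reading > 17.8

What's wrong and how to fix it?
Bug: WHERE cannot follow GROUP BY

Fix: Place WHERE between FROM and GROUP BY

Corrected query:
SELECT location, AVG(reading) FROM sensors WHERE reading > 17.8 GROUP BY location

Result:
location    | AVG(reading)
------------+-------------
Lab-A       | 46          
Server-Room | 73.1        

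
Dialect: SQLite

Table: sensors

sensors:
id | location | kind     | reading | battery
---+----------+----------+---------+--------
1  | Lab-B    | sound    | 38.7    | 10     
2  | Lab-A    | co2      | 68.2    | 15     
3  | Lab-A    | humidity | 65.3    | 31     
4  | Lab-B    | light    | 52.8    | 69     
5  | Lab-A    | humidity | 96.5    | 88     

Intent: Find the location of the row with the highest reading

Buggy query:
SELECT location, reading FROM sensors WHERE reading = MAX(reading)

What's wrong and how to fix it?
Bug: MAX(reading) is an aggregate and cannot be used directly in WHERE

Fix: Use a subquery: WHERE reading = (SELECT MAX(reading) FROM sensors)

Corrected query:
SELECT location, reading FROM sensors WHERE reading = (SELECT MAX(reading) FROM sensors)

Result:
location | reading
---------+--------
Lab-A    | 96.5   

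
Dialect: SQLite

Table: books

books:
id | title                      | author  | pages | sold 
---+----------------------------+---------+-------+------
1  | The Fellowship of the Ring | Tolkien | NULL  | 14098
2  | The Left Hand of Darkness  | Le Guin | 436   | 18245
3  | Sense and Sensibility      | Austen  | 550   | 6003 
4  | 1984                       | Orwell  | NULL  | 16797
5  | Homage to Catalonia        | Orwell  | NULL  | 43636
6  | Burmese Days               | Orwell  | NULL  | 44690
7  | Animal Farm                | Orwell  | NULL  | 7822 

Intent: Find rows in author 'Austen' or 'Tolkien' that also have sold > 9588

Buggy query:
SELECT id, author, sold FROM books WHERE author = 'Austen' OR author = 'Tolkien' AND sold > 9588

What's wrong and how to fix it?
Bug: AND binds tighter than OR, so this parses as author = 'Austen' OR (author = 'Tolkien' AND sold > 9588)

Fix: Group the OR with parentheses (or use IN), then AND the threshold

Corrected query:
SELECT id, author, sold FROM books WHERE (author = 'Austen' OR author = 'Tolkien') AND sold > 9588

Result:
id | author  | sold 
---+---------+------
1  | Tolkien | 14098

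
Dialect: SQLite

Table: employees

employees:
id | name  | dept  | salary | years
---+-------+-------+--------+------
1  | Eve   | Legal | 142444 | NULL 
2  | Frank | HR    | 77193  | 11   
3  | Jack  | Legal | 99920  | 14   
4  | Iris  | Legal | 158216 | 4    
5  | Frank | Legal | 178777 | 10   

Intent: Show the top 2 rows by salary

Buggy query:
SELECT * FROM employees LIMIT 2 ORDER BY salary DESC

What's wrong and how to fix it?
Bug: ORDER BY cannot follow LIMIT; LIMIT is the final clause

Fix: Swap the clauses: ORDER BY first, then LIMIT

Corrected query:
SELECT * FROM employees ORDER BY salary DESC LIMIT 2

Result:
id | name  | dept  | salary | years
---+-------+-------+--------+------
5  | Frank | Legal | 178777 | 10   
4  | Iris  | Legal | 158216 | 4    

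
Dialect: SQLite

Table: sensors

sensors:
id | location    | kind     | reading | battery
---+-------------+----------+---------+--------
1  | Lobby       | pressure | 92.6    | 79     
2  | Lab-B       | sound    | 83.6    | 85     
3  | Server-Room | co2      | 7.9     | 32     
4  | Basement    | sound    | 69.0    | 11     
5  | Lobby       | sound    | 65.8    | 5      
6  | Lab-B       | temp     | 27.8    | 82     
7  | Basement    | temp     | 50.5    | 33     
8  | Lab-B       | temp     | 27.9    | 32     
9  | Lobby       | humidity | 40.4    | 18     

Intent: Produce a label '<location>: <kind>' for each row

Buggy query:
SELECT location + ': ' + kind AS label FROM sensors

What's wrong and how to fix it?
Bug: SQLite uses || for string concatenation; + coerces text to numbers (yielding 0)

Fix: Replace + with || to concatenate text

Corrected query:
SELECT location || ': ' || kind AS label FROM sensors

Result:
label           
----------------
Lobby: pressure 
Lab-B: sound    
Server-Room: co2
Basement: sound 
Lobby: sound    
Lab-B: temp     
Basement: temp  
Lab-B: temp     
Lobby: humidity 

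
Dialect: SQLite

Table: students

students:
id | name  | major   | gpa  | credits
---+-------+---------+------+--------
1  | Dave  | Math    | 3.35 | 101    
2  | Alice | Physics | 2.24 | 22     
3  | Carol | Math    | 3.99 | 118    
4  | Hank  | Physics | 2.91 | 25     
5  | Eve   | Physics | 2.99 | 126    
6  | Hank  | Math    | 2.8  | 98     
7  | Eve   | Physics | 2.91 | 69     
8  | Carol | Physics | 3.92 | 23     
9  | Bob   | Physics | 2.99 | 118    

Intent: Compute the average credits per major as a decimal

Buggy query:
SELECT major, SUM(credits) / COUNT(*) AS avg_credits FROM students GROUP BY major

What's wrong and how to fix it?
Bug: SUM(credits) and COUNT(*) are both integers; the division truncates the fractional part

Fix: Multiply by 1.0 (or CAST to REAL) to force floating-point division

Corrected query:
SELECT major, SUM(credits) * 1.0 / COUNT(*) AS avg_credits FROM students GROUP BY major

Result:
major   | avg_credits
--------+------------
Math    | 105.666667 
Physics | 63.833333  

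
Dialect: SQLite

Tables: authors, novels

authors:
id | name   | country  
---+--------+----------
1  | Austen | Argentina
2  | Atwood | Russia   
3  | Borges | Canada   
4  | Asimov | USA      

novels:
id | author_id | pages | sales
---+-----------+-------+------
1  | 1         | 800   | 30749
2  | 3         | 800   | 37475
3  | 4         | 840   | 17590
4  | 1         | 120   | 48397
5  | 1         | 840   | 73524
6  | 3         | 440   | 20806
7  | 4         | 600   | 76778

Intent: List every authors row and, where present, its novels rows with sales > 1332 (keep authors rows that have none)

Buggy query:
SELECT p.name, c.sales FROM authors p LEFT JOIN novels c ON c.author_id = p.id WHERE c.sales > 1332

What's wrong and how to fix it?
Bug: Filtering c.sales in WHERE discards the NULL rows produced by LEFT JOIN, turning it into an inner join

Fix: Put 'c.sales > 1332' in the JOIN's ON clause instead of WHERE

Corrected query:
SELECT p.name, c.sales FROM authors p LEFT JOIN novels c ON c.author_id = p.id AND c.sales > 1332

Result:
name   | sales
-------+------
Austen | 30749
Austen | 48397
Austen | 73524
Atwood | NULL 
Borges | 20806
Borges | 37475
Asimov | 17590
Asimov | 76778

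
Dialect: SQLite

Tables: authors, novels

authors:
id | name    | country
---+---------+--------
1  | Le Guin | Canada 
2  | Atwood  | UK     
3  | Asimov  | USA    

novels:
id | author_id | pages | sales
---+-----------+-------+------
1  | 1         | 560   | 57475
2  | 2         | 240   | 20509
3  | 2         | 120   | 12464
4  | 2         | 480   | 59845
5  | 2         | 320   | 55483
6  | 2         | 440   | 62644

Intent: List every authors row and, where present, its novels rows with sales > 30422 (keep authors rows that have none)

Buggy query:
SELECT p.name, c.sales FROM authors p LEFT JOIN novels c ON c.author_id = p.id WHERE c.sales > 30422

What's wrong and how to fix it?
Bug: A WHERE condition on the right-hand table after LEFT JOIN drops unmatched parents

Fix: Put 'c.sales > 30422' in the JOIN's ON clause instead of WHERE

Corrected query:
SELECT p.name, c.sales FROM authors p LEFT JOIN novels c ON c.author_id = p.id AND c.sales > 30422

Result:
name    | sales
--------+------
Le Guin | 57475
Atwood  | 55483
Atwood  | 59845
Atwood  | 62644
Asimov  | NULL 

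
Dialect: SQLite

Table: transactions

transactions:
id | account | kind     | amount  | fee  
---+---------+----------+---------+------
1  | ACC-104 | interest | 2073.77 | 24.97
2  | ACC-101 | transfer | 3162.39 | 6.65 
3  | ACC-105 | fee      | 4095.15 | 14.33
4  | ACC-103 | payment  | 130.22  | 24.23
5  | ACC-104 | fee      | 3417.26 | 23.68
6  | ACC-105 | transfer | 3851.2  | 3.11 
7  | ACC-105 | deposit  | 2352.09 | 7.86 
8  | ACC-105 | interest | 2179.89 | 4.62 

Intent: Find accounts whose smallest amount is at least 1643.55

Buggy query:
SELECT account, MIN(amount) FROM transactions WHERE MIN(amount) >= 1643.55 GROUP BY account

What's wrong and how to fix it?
Bug: MIN() in WHERE is a misuse of aggregate

Fix: Use HAVING for the per-group MIN condition

Corrected query:
SELECT account, MIN(amount) FROM transactions GROUP BY account HAVING MIN(amount) >= 1643.55

Result:
account | MIN(amount)
--------+------------
ACC-101 | 3162.39    
ACC-104 | 2073.77    
ACC-105 | 2179.89    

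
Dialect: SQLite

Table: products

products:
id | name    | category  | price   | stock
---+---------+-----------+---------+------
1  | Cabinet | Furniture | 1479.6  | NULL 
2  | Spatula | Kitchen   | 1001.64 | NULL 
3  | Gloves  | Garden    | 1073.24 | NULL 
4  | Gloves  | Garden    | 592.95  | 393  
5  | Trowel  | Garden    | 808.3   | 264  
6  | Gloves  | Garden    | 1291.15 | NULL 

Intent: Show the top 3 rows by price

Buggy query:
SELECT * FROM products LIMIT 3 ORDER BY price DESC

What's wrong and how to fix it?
Bug: ORDER BY cannot follow LIMIT; LIMIT is the final clause

Fix: Swap the clauses: ORDER BY first, then LIMIT

Corrected query:
SELECT * FROM products ORDER BY price DESC LIMIT 3

Result:
id | name    | category  | price   | stock
---+---------+-----------+---------+------
1  | Cabinet | Furniture | 1479.6  | NULL 
6  | Gloves  | Garden    | 1291.15 | NULL 
3  | Gloves  | Garden    | 1073.24 | NULL 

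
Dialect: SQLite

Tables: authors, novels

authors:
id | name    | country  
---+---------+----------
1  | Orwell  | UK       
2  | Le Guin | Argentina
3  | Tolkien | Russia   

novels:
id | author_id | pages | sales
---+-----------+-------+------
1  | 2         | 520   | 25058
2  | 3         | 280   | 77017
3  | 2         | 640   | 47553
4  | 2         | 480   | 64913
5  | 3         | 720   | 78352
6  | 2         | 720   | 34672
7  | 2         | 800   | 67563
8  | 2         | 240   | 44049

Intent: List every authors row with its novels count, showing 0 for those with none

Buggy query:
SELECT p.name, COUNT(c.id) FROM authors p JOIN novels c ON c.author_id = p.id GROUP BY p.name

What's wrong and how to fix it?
Bug: An inner join excludes parents with zero children

Fix: Switch to LEFT JOIN to retain unmatched parent rows

Corrected query:
SELECT p.name, COUNT(c.id) FROM authors p LEFT JOIN novels c ON c.author_id = p.id GROUP BY p.name

Result:
name    | COUNT(c.id)
--------+------------
Le Guin | 6          
Orwell  | 0          
Tolkien | 2          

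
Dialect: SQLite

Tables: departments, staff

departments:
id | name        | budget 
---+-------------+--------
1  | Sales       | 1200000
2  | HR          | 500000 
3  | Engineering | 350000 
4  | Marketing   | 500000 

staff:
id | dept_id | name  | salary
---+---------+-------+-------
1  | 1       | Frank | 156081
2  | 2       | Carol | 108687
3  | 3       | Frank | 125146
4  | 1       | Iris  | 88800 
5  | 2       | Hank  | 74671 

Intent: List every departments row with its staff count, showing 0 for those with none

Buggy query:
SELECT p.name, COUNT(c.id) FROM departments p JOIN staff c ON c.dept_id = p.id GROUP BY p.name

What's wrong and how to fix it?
Bug: INNER JOIN drops departments rows that have no matching staff rows

Fix: Use LEFT JOIN so parents without children still appear (COUNT(c.id) gives 0)

Corrected query:
SELECT p.name, COUNT(c.id) FROM departments p LEFT JOIN staff c ON c.dept_id = p.id GROUP BY p.name

Result:
name        | COUNT(c.id)
------------+------------
Engineering | 1          
HR          | 2          
Marketing   | 0          
Sales       | 2          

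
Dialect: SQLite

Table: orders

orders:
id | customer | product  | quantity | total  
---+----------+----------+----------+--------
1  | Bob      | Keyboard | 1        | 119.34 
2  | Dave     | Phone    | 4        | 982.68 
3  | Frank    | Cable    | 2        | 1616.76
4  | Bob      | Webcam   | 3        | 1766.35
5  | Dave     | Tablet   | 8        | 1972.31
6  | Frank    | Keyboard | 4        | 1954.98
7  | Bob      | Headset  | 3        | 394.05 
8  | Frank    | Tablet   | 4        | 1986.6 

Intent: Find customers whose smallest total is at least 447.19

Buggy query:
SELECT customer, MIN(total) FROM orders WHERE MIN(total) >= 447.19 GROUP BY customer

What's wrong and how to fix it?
Bug: MIN() in WHERE is a misuse of aggregate

Fix: Use HAVING for the per-group MIN condition

Corrected query:
SELECT customer, MIN(total) FROM orders GROUP BY customer HAVING MIN(total) >= 447.19

Result:
customer | MIN(total)
---------+-----------
Dave     | 982.68    
Frank    | 1616.76   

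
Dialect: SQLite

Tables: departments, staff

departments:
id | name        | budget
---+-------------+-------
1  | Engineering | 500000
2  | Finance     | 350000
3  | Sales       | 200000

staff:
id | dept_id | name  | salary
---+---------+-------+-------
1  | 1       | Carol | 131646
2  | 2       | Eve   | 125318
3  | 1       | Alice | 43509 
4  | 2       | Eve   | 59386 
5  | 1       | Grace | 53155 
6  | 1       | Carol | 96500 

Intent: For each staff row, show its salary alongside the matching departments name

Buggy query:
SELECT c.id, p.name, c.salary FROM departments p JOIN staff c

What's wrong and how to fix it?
Bug: Missing join condition: each staff row is matched to all departments rows instead of just its own

Fix: Specify the join condition linking the foreign key to the parent id

Corrected query:
SELECT c.id, p.name, c.salary FROM departments p JOIN staff c ON c.dept_id = p.id

Result:
id | name        | salary
---+-------------+-------
1  | Engineering | 131646
2  | Finance     | 125318
3  | Engineering | 43509 
4  | Finance     | 59386 
5  | Engineering | 53155 
6  | Engineering | 96500 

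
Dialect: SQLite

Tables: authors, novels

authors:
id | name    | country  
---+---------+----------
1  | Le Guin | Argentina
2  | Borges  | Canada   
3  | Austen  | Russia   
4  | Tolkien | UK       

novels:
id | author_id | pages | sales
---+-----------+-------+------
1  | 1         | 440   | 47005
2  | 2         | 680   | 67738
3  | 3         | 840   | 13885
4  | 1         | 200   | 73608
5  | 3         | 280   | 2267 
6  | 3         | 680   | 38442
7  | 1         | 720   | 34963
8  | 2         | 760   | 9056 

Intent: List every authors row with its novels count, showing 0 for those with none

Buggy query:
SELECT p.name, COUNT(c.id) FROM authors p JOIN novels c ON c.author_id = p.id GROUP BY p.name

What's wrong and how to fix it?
Bug: INNER JOIN drops authors rows that have no matching novels rows

Fix: Switch to LEFT JOIN to retain unmatched parent rows

Corrected query:
SELECT p.name, COUNT(c.id) FROM authors p LEFT JOIN novels c ON c.author_id = p.id GROUP BY p.name

Result:
name    | COUNT(c.id)
--------+------------
Austen  | 3          
Borges  | 2          
Le Guin | 3          
Tolkien | 0          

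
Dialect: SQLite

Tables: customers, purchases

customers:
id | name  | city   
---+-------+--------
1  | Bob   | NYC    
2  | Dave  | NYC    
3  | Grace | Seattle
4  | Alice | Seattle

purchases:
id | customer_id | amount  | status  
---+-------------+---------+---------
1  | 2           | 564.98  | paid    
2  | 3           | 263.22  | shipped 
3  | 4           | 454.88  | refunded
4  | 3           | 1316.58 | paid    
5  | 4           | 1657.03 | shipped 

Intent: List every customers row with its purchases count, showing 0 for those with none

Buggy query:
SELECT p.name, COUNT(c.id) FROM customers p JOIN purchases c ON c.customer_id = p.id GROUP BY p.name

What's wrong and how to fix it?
Bug: An inner join excludes parents with zero children

Fix: Switch to LEFT JOIN to retain unmatched parent rows

Corrected query:
SELECT p.name, COUNT(c.id) FROM customers p LEFT JOIN purchases c ON c.customer_id = p.id GROUP BY p.name

Result:
name  | COUNT(c.id)
------+------------
Alice | 2          
Bob   | 0          
Dave  | 1          
Grace | 2          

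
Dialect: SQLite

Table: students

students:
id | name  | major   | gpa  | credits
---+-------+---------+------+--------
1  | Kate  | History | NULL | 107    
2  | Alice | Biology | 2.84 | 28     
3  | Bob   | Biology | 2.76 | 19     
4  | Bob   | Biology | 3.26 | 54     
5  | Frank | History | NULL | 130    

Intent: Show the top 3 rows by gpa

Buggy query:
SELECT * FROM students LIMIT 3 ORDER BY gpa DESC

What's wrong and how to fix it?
Bug: LIMIT must come after ORDER BY

Fix: Swap the clauses: ORDER BY first, then LIMIT

Corrected query:
SELECT * FROM students ORDER BY gpa DESC LIMIT 3

Result:
id | name  | major   | gpa  | credits
---+-------+---------+------+--------
4  | Bob   | Biology | 3.26 | 54     
2  | Alice | Biology | 2.84 | 28     
3  | Bob   | Biology | 2.76 | 19     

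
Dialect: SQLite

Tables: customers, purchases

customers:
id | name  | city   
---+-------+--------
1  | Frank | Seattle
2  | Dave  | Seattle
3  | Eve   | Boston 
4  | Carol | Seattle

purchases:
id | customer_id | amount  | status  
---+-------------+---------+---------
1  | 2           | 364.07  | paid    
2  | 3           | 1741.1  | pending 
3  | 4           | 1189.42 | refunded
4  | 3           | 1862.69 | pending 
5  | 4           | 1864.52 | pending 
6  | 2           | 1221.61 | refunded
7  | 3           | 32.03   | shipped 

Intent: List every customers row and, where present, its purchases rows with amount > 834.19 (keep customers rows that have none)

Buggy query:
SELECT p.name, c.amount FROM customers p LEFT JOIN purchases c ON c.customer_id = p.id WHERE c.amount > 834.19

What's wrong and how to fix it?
Bug: A WHERE condition on the right-hand table after LEFT JOIN drops unmatched parents

Fix: Move the right-table condition into the ON clause so unmatched parents are kept

Corrected query:
SELECT p.name, c.amount FROM customers p LEFT JOIN purchases c ON c.customer_id = p.id AND c.amount > 834.19

Result:
name  | amount 
------+--------
Frank | NULL   
Dave  | 1221.61
Eve   | 1741.1 
Eve   | 1862.69
Carol | 1189.42
Carol | 1864.52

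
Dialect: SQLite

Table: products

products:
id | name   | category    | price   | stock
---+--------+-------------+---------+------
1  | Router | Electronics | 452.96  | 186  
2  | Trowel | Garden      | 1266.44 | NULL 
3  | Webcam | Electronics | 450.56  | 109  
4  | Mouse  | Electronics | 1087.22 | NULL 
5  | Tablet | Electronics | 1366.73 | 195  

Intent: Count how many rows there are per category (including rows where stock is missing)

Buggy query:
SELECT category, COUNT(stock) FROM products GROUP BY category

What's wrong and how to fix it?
Bug: COUNT(stock) skips NULLs, so groups with missing stock are undercounted

Fix: Replace COUNT(stock) with COUNT(*)

Corrected query:
SELECT category, COUNT(*) FROM products GROUP BY category

Result:
category    | COUNT(*)
------------+---------
Electronics | 4       
Garden      | 1       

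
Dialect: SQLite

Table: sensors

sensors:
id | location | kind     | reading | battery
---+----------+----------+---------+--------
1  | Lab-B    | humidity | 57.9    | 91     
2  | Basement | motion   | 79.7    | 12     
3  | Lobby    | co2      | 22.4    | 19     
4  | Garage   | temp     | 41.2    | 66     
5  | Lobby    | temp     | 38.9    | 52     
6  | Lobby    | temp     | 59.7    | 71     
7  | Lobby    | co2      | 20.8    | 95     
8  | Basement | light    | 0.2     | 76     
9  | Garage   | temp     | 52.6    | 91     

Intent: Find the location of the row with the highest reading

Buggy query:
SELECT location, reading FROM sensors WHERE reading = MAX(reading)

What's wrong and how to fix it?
Bug: WHERE is evaluated per row; an aggregate over the whole table isn't defined there

Fix: Use a subquery: WHERE reading = (SELECT MAX(reading) FROM sensors)

Corrected query:
SELECT location, reading FROM sensors WHERE reading = (SELECT MAX(reading) FROM sensors)

Result:
location | reading
---------+--------
Basement | 79.7   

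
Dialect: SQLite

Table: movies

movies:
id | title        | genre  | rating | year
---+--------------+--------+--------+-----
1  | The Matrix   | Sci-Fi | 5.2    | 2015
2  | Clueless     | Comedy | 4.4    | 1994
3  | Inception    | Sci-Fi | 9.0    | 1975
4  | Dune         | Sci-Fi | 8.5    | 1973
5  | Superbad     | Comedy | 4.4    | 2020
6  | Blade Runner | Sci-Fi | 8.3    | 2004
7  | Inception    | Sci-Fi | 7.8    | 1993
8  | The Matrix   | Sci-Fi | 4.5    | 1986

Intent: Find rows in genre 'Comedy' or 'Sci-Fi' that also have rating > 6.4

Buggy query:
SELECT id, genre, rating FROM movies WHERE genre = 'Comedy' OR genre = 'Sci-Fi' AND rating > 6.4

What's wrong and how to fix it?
Bug: Without parentheses, AND is evaluated before OR, so the rating filter only applies to the 'Sci-Fi' branch

Fix: Add parentheses around the OR so the AND applies to both alternatives

Corrected query:
SELECT id, genre, rating FROM movies WHERE (genre = 'Comedy' OR genre = 'Sci-Fi') AND rating > 6.4

Result:
id | genre  | rating
---+--------+-------
3  | Sci-Fi | 9     
4  | Sci-Fi | 8.5   
6  | Sci-Fi | 8.3   
7  | Sci-Fi | 7.8   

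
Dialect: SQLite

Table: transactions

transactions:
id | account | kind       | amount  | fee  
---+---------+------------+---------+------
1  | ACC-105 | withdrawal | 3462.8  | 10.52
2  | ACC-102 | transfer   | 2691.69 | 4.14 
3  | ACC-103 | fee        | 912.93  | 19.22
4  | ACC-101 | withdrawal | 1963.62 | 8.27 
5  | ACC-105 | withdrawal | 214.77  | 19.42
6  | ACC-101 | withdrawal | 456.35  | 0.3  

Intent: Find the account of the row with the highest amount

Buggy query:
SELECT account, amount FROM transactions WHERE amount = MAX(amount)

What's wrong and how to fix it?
Bug: WHERE is evaluated per row; an aggregate over the whole table isn't defined there

Fix: Use a subquery: WHERE amount = (SELECT MAX(amount) FROM transactions)

Corrected query:
SELECT account, amount FROM transactions WHERE amount = (SELECT MAX(amount) FROM transactions)

Result:
account | amount
--------+-------
ACC-105 | 3462.8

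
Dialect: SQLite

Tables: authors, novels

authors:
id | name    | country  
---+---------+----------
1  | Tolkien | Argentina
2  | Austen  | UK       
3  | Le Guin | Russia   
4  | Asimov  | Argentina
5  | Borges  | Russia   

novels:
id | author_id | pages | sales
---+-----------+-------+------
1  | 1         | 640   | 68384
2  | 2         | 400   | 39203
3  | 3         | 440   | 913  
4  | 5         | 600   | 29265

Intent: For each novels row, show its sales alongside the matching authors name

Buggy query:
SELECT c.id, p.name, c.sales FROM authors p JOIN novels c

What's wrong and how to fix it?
Bug: Missing join condition: each novels row is matched to all authors rows instead of just its own

Fix: Specify the join condition linking the foreign key to the parent id

Corrected query:
SELECT c.id, p.name, c.sales FROM authors p JOIN novels c ON c.author_id = p.id

Result:
id | name    | sales
---+---------+------
1  | Tolkien | 68384
2  | Austen  | 39203
3  | Le Guin | 913  
4  | Borges  | 29265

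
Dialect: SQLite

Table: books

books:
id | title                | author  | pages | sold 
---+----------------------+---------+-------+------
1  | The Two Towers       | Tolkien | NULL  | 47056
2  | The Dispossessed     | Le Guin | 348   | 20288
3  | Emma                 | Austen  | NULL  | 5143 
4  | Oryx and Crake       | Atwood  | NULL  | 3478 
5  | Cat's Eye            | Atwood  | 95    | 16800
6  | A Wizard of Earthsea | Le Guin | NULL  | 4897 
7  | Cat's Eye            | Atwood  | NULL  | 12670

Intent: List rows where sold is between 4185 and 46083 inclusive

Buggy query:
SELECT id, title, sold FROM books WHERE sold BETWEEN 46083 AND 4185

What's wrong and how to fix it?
Bug: The bounds are reversed; BETWEEN a AND b requires a <= b to match anything

Fix: Write BETWEEN 4185 AND 46083

Corrected query:
SELECT id, title, sold FROM books WHERE sold BETWEEN 4185 AND 46083

Result:
id | title                | sold 
---+----------------------+------
2  | The Dispossessed     | 20288
3  | Emma                 | 5143 
5  | Cat's Eye            | 16800
6  | A Wizard of Earthsea | 4897 
7  | Cat's Eye            | 12670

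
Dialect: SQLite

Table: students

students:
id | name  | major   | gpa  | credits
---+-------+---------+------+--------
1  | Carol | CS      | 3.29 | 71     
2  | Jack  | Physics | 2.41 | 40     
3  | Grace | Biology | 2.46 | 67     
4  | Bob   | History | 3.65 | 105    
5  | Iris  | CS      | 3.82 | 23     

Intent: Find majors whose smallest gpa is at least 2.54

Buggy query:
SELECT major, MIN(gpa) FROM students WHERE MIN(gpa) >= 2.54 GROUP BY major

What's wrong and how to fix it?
Bug: Aggregates like MIN are computed per group after WHERE runs

Fix: Use HAVING for the per-group MIN condition

Corrected query:
SELECT major, MIN(gpa) FROM students GROUP BY major HAVING MIN(gpa) >= 2.54

Result:
major   | MIN(gpa)
--------+---------
CS      | 3.29    
History | 3.65    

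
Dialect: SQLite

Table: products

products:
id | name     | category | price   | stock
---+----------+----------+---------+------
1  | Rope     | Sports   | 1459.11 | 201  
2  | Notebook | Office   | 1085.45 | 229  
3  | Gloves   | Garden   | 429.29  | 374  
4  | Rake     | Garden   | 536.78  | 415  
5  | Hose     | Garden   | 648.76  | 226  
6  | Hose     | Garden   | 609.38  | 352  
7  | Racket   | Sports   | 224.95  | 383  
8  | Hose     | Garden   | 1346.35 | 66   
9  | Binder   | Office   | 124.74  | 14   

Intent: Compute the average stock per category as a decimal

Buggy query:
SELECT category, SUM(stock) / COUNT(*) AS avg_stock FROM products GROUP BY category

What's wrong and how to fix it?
Bug: SUM(stock) and COUNT(*) are both integers; the division truncates the fractional part

Fix: Cast one side to REAL so the division keeps the fractional part

Corrected query:
SELECT category, SUM(stock) * 1.0 / COUNT(*) AS avg_stock FROM products GROUP BY category

Result:
category | avg_stock
---------+----------
Garden   | 286.6    
Office   | 121.5    
Sports   | 292      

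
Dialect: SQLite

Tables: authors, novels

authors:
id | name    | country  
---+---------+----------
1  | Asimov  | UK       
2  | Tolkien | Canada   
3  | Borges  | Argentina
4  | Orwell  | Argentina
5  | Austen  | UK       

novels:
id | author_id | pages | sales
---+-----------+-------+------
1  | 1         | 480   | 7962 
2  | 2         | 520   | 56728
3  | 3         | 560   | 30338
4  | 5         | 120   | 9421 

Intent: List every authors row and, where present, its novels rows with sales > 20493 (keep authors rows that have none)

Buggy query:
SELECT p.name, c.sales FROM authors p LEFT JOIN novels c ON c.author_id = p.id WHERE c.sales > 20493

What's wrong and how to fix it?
Bug: Filtering c.sales in WHERE discards the NULL rows produced by LEFT JOIN, turning it into an inner join

Fix: Move the right-table condition into the ON clause so unmatched parents are kept

Corrected query:
SELECT p.name, c.sales FROM authors p LEFT JOIN novels c ON c.author_id = p.id AND c.sales > 20493

Result:
name    | sales
--------+------
Asimov  | NULL 
Tolkien | 56728
Borges  | 30338
Orwell  | NULL 
Austen  | NULL 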